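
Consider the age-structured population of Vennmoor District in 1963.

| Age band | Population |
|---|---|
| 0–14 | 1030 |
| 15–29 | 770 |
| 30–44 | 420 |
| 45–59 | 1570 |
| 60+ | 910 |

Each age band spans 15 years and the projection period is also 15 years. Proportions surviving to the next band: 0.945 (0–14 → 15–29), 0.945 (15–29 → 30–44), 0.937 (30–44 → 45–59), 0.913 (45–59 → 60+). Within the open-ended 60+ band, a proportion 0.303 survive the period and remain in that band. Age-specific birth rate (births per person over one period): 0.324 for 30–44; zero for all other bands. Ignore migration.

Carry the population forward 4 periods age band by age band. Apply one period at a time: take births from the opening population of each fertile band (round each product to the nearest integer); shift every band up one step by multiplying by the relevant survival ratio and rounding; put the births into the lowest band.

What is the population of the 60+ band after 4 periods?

1055

After projecting period 1:
Births: 420 × 0.324 = 136
15–29: 1030 × 0.945 = 973
30–44: 770 × 0.945 = 728
45–59: 420 × 0.937 = 394
60+: 1570 × 0.913 + 910 × 0.303 = 1433 + 276 = 1709
→ [136, 973, 728, 394, 1709]
After projecting period 2:
Births: 728 × 0.324 = 236
15–29: 136 × 0.945 = 129
30–44: 973 × 0.945 = 919
45–59: 728 × 0.937 = 682
60+: 394 × 0.913 + 1709 × 0.303 = 360 + 518 = 878
→ [236, 129, 919, 682, 878]
After projecting period 3:
Births: 919 × 0.324 = 298
15–29: 236 × 0.945 = 223
30–44: 129 × 0.945 = 122
45–59: 919 × 0.937 = 861
60+: 682 × 0.913 + 878 × 0.303 = 623 + 266 = 889
→ [298, 223, 122, 861, 889]
After projecting period 4:
Births: 122 × 0.324 = 40
15–29: 298 × 0.945 = 282
30–44: 223 × 0.945 = 211
45–59: 122 × 0.937 = 114
60+: 861 × 0.913 + 889 × 0.303 = 786 + 269 = 1055
→ [40, 282, 211, 114, 1055]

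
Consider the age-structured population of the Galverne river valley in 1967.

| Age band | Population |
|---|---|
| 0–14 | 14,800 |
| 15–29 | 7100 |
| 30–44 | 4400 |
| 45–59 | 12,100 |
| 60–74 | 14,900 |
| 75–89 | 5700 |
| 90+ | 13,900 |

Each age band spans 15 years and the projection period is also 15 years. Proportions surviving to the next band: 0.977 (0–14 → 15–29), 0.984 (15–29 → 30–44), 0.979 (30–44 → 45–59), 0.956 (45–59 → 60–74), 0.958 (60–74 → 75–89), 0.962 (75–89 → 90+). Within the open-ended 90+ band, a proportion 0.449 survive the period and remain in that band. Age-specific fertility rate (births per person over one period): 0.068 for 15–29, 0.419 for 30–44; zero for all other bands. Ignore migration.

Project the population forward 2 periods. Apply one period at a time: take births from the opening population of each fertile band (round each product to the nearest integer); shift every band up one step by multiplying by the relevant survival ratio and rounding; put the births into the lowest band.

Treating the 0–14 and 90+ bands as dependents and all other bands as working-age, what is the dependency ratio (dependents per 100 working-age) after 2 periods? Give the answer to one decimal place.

59.4

Numbering the bands 1..7 from youngest to oldest:
After projecting period 1:
Births: 7100 × 0.068 = 483 ; 4400 × 0.419 = 1844 → total 2327
Band 2: 14800 × 0.977 = 14460
Band 3: 7100 × 0.984 = 6986
Band 4: 4400 × 0.979 = 4308
Band 5: 12100 × 0.956 = 11568
Band 6: 14900 × 0.958 = 14274
Band 7: 5700 × 0.962 + 13900 × 0.449 = 5483 + 6241 = 11724
→ [2327, 14460, 6986, 4308, 11568, 14274, 11724]
After projecting period 2:
Births: 14460 × 0.068 = 983 ; 6986 × 0.419 = 2927 → total 3910
Band 2: 2327 × 0.977 = 2273
Band 3: 14460 × 0.984 = 14229
Band 4: 6986 × 0.979 = 6839
Band 5: 4308 × 0.956 = 4118
Band 6: 11568 × 0.958 = 11082
Band 7: 14274 × 0.962 + 11724 × 0.449 = 13732 + 5264 = 18996
→ [3910, 2273, 14229, 6839, 4118, 11082, 18996]
Dependents (band 0–14 + band 90+) = 3910 + 18996 = 22906; working-age = 38541; ratio = 22906/38541 × 100 = 59.4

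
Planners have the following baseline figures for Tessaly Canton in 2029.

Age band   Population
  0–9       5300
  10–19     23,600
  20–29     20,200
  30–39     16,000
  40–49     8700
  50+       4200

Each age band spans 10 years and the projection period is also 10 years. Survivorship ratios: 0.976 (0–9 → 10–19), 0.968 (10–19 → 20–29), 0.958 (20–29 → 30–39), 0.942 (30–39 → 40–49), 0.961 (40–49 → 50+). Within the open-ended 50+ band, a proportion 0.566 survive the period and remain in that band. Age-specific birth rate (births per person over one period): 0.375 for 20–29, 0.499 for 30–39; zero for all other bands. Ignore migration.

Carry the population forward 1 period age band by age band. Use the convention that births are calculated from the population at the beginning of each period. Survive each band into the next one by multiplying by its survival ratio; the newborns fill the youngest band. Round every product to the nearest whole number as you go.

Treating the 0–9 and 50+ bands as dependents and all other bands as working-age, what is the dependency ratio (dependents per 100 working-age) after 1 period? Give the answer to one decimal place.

42.1

Numbering the bands 1..6 from youngest to oldest:
After projecting period 1:
Births: 20200 * 0.375 = 7575, 16000 * 0.499 = 7984 → 15559
Band 2: 5300 * 0.976 = 5173
Band 3: 23600 * 0.968 = 22845
Band 4: 20200 * 0.958 = 19352
Band 5: 16000 * 0.942 = 15072
Band 6: 8700 * 0.961 + 4200 * 0.566 = 8361 + 2377 = 10738
End of period: [15559, 5173, 22845, 19352, 15072, 10738]
Dependents (band 0–9 + band 50+) = 15559 + 10738 = 26297; working-age = 62442; ratio = 26297/62442 × 100 = 42.1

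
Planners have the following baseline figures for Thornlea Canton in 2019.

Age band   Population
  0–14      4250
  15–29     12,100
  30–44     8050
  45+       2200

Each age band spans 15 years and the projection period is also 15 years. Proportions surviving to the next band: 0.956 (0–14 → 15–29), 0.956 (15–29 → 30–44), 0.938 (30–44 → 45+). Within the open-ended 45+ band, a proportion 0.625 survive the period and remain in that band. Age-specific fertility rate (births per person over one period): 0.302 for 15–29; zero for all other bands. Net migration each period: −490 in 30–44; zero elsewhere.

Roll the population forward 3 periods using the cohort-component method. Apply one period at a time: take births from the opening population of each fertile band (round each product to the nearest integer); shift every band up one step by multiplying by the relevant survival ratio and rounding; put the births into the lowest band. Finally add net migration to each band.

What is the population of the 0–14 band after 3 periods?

After projecting period 1:
Births: 12100 × 0.302 = 3654
15–29: 4250 × 0.956 = 4063
30–44: 12100 × 0.956 = 11568
45+: 8050 × 0.938 + 2200 × 0.625 = 7551 + 1375 = 8926
Net migration: 30–44 − 490 → 11078
Giving 3654 / 4063 / 11078 / 8926.
After projecting period 2:
Births: 4063 × 0.302 = 1227
15–29: 3654 × 0.956 = 3493
30–44: 4063 × 0.956 = 3884
45+: 11078 × 0.938 + 8926 × 0.625 = 10391 + 5579 = 15970
Net migration: 30–44 − 490 → 3394
Giving 1227 / 3493 / 3394 / 15970.
After projecting period 3:
Births: 3493 × 0.302 = 1055
15–29: 1227 × 0.956 = 1173
30–44: 3493 × 0.956 = 3339
45+: 3394 × 0.938 + 15970 × 0.625 = 3184 + 9981 = 13165
Net migration: 30–44 − 490 → 2849
Giving 1055 / 1173 / 2849 / 13165.

1055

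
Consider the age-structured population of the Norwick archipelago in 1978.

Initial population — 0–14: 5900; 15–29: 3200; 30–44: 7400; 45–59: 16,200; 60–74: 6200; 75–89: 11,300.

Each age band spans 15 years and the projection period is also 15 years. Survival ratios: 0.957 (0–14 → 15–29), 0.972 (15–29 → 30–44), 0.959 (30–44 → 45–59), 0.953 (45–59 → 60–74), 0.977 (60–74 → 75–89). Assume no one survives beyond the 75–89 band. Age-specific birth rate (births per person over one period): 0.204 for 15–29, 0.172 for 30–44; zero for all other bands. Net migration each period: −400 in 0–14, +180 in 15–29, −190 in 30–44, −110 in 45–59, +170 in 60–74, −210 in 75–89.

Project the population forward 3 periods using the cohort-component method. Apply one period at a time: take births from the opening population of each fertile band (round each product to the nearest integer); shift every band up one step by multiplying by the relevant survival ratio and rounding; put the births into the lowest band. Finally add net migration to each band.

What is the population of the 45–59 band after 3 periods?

5139

— Period 1 —
Births: 3200 * 0.204 = 653  |  7400 * 0.172 = 1273 — total 1926
15–29: 5900 * 0.957 = 5646
30–44: 3200 * 0.972 = 3110
45–59: 7400 * 0.959 = 7097
60–74: 16200 * 0.953 = 15439
75–89: 6200 * 0.977 = 6057
Net migration: 0–14 − 400 → 1526; 15–29 + 180 → 5826; 30–44 − 190 → 2920; 45–59 − 110 → 6987; 60–74 + 170 → 15609; 75–89 − 210 → 5847
Giving 1526 / 5826 / 2920 / 6987 / 15609 / 5847.
— Period 2 —
Births: 5826 * 0.204 = 1189  |  2920 * 0.172 = 502 — total 1691
15–29: 1526 * 0.957 = 1460
30–44: 5826 * 0.972 = 5663
45–59: 2920 * 0.959 = 2800
60–74: 6987 * 0.953 = 6659
75–89: 15609 * 0.977 = 15250
Net migration: 0–14 − 400 → 1291; 15–29 + 180 → 1640; 30–44 − 190 → 5473; 45–59 − 110 → 2690; 60–74 + 170 → 6829; 75–89 − 210 → 15040
Giving 1291 / 1640 / 5473 / 2690 / 6829 / 15040.
— Period 3 —
Births: 1640 * 0.204 = 335  |  5473 * 0.172 = 941 — total 1276
15–29: 1291 * 0.957 = 1235
30–44: 1640 * 0.972 = 1594
45–59: 5473 * 0.959 = 5249
60–74: 2690 * 0.953 = 2564
75–89: 6829 * 0.977 = 6672
Net migration: 0–14 − 400 → 876; 15–29 + 180 → 1415; 30–44 − 190 → 1404; 45–59 − 110 → 5139; 60–74 + 170 → 2734; 75–89 − 210 → 6462
Giving 876 / 1415 / 1404 / 5139 / 2734 / 6462.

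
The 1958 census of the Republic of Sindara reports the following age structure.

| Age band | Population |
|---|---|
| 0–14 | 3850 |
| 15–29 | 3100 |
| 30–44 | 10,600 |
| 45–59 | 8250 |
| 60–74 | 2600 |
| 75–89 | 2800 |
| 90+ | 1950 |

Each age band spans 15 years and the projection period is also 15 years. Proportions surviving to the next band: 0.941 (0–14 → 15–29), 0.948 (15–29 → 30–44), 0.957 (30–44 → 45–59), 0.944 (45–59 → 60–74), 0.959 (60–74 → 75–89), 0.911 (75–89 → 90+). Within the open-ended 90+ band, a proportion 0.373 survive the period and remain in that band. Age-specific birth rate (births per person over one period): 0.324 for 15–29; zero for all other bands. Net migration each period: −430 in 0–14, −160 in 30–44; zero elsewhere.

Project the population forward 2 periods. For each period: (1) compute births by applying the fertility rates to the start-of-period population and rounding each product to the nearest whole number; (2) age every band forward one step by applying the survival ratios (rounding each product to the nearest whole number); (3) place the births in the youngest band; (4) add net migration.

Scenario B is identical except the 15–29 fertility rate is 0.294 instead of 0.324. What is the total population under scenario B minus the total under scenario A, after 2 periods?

Period 1.
Births: 3100 * 0.324 = 1004
15–29: 3850 * 0.941 = 3623
30–44: 3100 * 0.948 = 2939
45–59: 10600 * 0.957 = 10144
60–74: 8250 * 0.944 = 7788
75–89: 2600 * 0.959 = 2493
90+: 2800 * 0.911 + 1950 * 0.373 = 2551 + 727 = 3278
Net migration: 0–14 − 430 → 574; 30–44 − 160 → 2779
→ [574, 3623, 2779, 10144, 7788, 2493, 3278]
Period 2.
Births: 3623 * 0.324 = 1174
15–29: 574 * 0.941 = 540
30–44: 3623 * 0.948 = 3435
45–59: 2779 * 0.957 = 2660
60–74: 10144 * 0.944 = 9576
75–89: 7788 * 0.959 = 7469
90+: 2493 * 0.911 + 3278 * 0.373 = 2271 + 1223 = 3494
Net migration: 0–14 − 430 → 744; 30–44 − 160 → 3275
→ [744, 540, 3275, 2660, 9576, 7469, 3494]
Scenario A total after 2 periods: 27758
Scenario B projection —
Period 1.
Births: 3100 * 0.294 = 911
15–29: 3850 * 0.941 = 3623
30–44: 3100 * 0.948 = 2939
45–59: 10600 * 0.957 = 10144
60–74: 8250 * 0.944 = 7788
75–89: 2600 * 0.959 = 2493
90+: 2800 * 0.911 + 1950 * 0.373 = 2551 + 727 = 3278
Net migration: 0–14 − 430 → 481; 30–44 − 160 → 2779
→ [481, 3623, 2779, 10144, 7788, 2493, 3278]
Period 2.
Births: 3623 * 0.294 = 1065
15–29: 481 * 0.941 = 453
30–44: 3623 * 0.948 = 3435
45–59: 2779 * 0.957 = 2660
60–74: 10144 * 0.944 = 9576
75–89: 7788 * 0.959 = 7469
90+: 2493 * 0.911 + 3278 * 0.373 = 2271 + 1223 = 3494
Net migration: 0–14 − 430 → 635; 30–44 − 160 → 3275
→ [635, 453, 3275, 2660, 9576, 7469, 3494]
Scenario B total after 2 periods: 27562
Difference B − A = 27562 − 27758 = -196

-196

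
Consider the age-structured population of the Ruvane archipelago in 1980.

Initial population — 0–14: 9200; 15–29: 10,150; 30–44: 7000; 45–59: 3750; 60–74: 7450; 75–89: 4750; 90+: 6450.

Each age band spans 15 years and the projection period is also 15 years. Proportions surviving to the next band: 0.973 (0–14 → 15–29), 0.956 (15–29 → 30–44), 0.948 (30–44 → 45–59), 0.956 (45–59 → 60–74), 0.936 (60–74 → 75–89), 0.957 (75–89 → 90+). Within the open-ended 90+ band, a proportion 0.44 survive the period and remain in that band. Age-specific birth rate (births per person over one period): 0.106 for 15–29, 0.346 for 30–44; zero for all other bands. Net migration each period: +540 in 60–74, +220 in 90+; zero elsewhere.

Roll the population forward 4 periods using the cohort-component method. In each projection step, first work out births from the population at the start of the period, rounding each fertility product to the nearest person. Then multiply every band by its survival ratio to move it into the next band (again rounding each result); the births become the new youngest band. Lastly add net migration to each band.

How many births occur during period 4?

Let group 1 be 0–14 through group 7 = 90+.
After projecting period 1:
Births: 10150 * 0.106 = 1076 ; 7000 * 0.346 = 2422 — total 3498
Group 2: 9200 * 0.973 = 8952
Group 3: 10150 * 0.956 = 9703
Group 4: 7000 * 0.948 = 6636
Group 5: 3750 * 0.956 = 3585
Group 6: 7450 * 0.936 = 6973
Group 7: 4750 * 0.957 + 6450 * 0.44 = 4546 + 2838 = 7384
Net migration: Group 5 + 540 → 4125; Group 7 + 220 → 7604
End of period: [3498, 8952, 9703, 6636, 4125, 6973, 7604]
After projecting period 2:
Births: 8952 * 0.106 = 949 ; 9703 * 0.346 = 3357 — total 4306
Group 2: 3498 * 0.973 = 3404
Group 3: 8952 * 0.956 = 8558
Group 4: 9703 * 0.948 = 9198
Group 5: 6636 * 0.956 = 6344
Group 6: 4125 * 0.936 = 3861
Group 7: 6973 * 0.957 + 7604 * 0.44 = 6673 + 3346 = 10019
Net migration: Group 5 + 540 → 6884; Group 7 + 220 → 10239
End of period: [4306, 3404, 8558, 9198, 6884, 3861, 10239]
After projecting period 3:
Births: 3404 * 0.106 = 361 ; 8558 * 0.346 = 2961 — total 3322
Group 2: 4306 * 0.973 = 4190
Group 3: 3404 * 0.956 = 3254
Group 4: 8558 * 0.948 = 8113
Group 5: 9198 * 0.956 = 8793
Group 6: 6884 * 0.936 = 6443
Group 7: 3861 * 0.957 + 10239 * 0.44 = 3695 + 4505 = 8200
Net migration: Group 5 + 540 → 9333; Group 7 + 220 → 8420
End of period: [3322, 4190, 3254, 8113, 9333, 6443, 8420]
After projecting period 4:
Births: 4190 * 0.106 = 444 ; 3254 * 0.346 = 1126 — total 1570
Group 2: 3322 * 0.973 = 3232
Group 3: 4190 * 0.956 = 4006
Group 4: 3254 * 0.948 = 3085
Group 5: 8113 * 0.956 = 7756
Group 6: 9333 * 0.936 = 8736
Group 7: 6443 * 0.957 + 8420 * 0.44 = 6166 + 3705 = 9871
Net migration: Group 5 + 540 → 8296; Group 7 + 220 → 10091
End of period: [1570, 3232, 4006, 3085, 8296, 8736, 10091]

1570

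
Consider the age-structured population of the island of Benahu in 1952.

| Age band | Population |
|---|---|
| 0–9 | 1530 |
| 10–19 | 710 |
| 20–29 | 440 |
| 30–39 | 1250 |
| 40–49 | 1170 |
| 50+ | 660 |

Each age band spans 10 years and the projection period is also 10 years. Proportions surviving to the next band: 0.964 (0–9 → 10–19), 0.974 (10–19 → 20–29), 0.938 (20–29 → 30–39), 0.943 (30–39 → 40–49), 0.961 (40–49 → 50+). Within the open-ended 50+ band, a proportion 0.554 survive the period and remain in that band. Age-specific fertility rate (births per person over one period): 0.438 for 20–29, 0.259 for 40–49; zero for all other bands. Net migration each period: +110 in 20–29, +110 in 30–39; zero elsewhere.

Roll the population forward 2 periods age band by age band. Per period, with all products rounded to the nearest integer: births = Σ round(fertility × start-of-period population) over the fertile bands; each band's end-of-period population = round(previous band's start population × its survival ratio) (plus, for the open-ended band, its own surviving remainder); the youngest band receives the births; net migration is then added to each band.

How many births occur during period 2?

656

After projecting period 1:
Births: 440 × 0.438 = 193  |  1170 × 0.259 = 303 ⇒ total 496
10–19: 1530 × 0.964 = 1475
20–29: 710 × 0.974 = 692
30–39: 440 × 0.938 = 413
40–49: 1250 × 0.943 = 1179
50+: 1170 × 0.961 + 660 × 0.554 = 1124 + 366 = 1490
Net migration: 20–29 + 110 → 802; 30–39 + 110 → 523
End of period: [496, 1475, 802, 523, 1179, 1490]
After projecting period 2:
Births: 802 × 0.438 = 351  |  1179 × 0.259 = 305 ⇒ total 656
10–19: 496 × 0.964 = 478
20–29: 1475 × 0.974 = 1437
30–39: 802 × 0.938 = 752
40–49: 523 × 0.943 = 493
50+: 1179 × 0.961 + 1490 × 0.554 = 1133 + 825 = 1958
Net migration: 20–29 + 110 → 1547; 30–39 + 110 → 862
End of period: [656, 478, 1547, 862, 493, 1958]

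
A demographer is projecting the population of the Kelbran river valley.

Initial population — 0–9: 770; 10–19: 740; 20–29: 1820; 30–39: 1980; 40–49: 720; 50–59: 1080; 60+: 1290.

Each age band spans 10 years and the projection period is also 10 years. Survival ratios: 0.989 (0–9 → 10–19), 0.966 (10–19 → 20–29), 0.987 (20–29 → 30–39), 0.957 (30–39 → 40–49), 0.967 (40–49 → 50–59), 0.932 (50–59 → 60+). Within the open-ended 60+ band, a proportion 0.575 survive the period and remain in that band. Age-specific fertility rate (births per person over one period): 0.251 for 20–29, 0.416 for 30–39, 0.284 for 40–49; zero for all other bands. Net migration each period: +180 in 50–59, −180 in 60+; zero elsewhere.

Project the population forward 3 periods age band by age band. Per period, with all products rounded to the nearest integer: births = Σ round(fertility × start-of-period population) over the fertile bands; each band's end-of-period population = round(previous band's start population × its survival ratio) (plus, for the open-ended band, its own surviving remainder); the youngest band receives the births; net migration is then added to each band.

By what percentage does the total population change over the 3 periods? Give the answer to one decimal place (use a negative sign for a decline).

15.0

Period 1.
Births: 1820 × 0.251 = 457 ; 1980 × 0.416 = 824 ; 720 × 0.284 = 204 → 1485
10–19: 770 × 0.989 = 762
20–29: 740 × 0.966 = 715
30–39: 1820 × 0.987 = 1796
40–49: 1980 × 0.957 = 1895
50–59: 720 × 0.967 = 696
60+: 1080 × 0.932 + 1290 × 0.575 = 1007 + 742 = 1749
Net migration: 50–59 + 180 → 876; 60+ − 180 → 1569
→ [1485, 762, 715, 1796, 1895, 876, 1569]
Period 2.
Births: 715 × 0.251 = 179 ; 1796 × 0.416 = 747 ; 1895 × 0.284 = 538 → 1464
10–19: 1485 × 0.989 = 1469
20–29: 762 × 0.966 = 736
30–39: 715 × 0.987 = 706
40–49: 1796 × 0.957 = 1719
50–59: 1895 × 0.967 = 1832
60+: 876 × 0.932 + 1569 × 0.575 = 816 + 902 = 1718
Net migration: 50–59 + 180 → 2012; 60+ − 180 → 1538
→ [1464, 1469, 736, 706, 1719, 2012, 1538]
Period 3.
Births: 736 × 0.251 = 185 ; 706 × 0.416 = 294 ; 1719 × 0.284 = 488 → 967
10–19: 1464 × 0.989 = 1448
20–29: 1469 × 0.966 = 1419
30–39: 736 × 0.987 = 726
40–49: 706 × 0.957 = 676
50–59: 1719 × 0.967 = 1662
60+: 2012 × 0.932 + 1538 × 0.575 = 1875 + 884 = 2759
Net migration: 50–59 + 180 → 1842; 60+ − 180 → 2579
→ [967, 1448, 1419, 726, 676, 1842, 2579]
Total: 8400 → 9657; change = 1257; percentage change = 15.0%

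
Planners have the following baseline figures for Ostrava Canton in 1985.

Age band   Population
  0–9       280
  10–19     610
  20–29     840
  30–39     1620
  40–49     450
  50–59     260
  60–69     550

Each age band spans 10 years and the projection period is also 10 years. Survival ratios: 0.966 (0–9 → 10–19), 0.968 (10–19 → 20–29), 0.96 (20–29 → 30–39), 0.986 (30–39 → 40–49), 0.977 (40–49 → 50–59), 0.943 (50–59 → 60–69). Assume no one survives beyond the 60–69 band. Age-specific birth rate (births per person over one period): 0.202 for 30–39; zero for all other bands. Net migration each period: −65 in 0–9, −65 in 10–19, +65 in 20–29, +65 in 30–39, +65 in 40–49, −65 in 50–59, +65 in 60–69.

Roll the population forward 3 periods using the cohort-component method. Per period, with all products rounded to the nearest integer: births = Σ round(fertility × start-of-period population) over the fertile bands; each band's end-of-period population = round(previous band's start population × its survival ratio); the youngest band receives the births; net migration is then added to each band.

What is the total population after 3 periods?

3803

Call the bands 1 to 7, youngest first.
Period 1:
Births: 1620 × 0.202 = 327
Band 2: 280 × 0.966 = 270
Band 3: 610 × 0.968 = 590
Band 4: 840 × 0.96 = 806
Band 5: 1620 × 0.986 = 1597
Band 6: 450 × 0.977 = 440
Band 7: 260 × 0.943 = 245
Net migration: Band 1 − 65 → 262; Band 2 − 65 → 205; Band 3 + 65 → 655; Band 4 + 65 → 871; Band 5 + 65 → 1662; Band 6 − 65 → 375; Band 7 + 65 → 310
Population now: 0–9=262, 10–19=205, 20–29=655, 30–39=871, 40–49=1662, 50–59=375, 60–69=310
Period 2:
Births: 871 × 0.202 = 176
Band 2: 262 × 0.966 = 253
Band 3: 205 × 0.968 = 198
Band 4: 655 × 0.96 = 629
Band 5: 871 × 0.986 = 859
Band 6: 1662 × 0.977 = 1624
Band 7: 375 × 0.943 = 354
Net migration: Band 1 − 65 → 111; Band 2 − 65 → 188; Band 3 + 65 → 263; Band 4 + 65 → 694; Band 5 + 65 → 924; Band 6 − 65 → 1559; Band 7 + 65 → 419
Population now: 0–9=111, 10–19=188, 20–29=263, 30–39=694, 40–49=924, 50–59=1559, 60–69=419
Period 3:
Births: 694 × 0.202 = 140
Band 2: 111 × 0.966 = 107
Band 3: 188 × 0.968 = 182
Band 4: 263 × 0.96 = 252
Band 5: 694 × 0.986 = 684
Band 6: 924 × 0.977 = 903
Band 7: 1559 × 0.943 = 1470
Net migration: Band 1 − 65 → 75; Band 2 − 65 → 42; Band 3 + 65 → 247; Band 4 + 65 → 317; Band 5 + 65 → 749; Band 6 − 65 → 838; Band 7 + 65 → 1535
Population now: 0–9=75, 10–19=42, 20–29=247, 30–39=317, 40–49=749, 50–59=838, 60–69=1535
Total after period 3: 75 + 42 + 247 + 317 + 749 + 838 + 1535 = 3803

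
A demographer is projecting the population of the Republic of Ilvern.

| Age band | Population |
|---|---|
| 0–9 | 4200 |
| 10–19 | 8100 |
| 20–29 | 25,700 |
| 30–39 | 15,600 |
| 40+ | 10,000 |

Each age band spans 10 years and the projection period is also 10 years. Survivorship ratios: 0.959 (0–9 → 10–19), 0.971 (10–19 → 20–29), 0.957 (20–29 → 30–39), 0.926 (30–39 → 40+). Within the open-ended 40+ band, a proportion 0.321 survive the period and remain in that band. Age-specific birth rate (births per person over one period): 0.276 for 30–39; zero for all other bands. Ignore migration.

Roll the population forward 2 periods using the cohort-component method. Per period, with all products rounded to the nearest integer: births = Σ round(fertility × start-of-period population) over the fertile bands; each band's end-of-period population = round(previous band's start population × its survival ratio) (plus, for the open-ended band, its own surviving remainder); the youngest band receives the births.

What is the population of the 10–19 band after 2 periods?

4129

[period 1]
Births: 15600 × 0.276 = 4306
10–19: 4200 × 0.959 = 4028
20–29: 8100 × 0.971 = 7865
30–39: 25700 × 0.957 = 24595
40+: 15600 × 0.926 + 10000 × 0.321 = 14446 + 3210 = 17656
Giving 4306 / 4028 / 7865 / 24595 / 17656.
[period 2]
Births: 24595 × 0.276 = 6788
10–19: 4306 × 0.959 = 4129
20–29: 4028 × 0.971 = 3911
30–39: 7865 × 0.957 = 7527
40+: 24595 × 0.926 + 17656 × 0.321 = 22775 + 5668 = 28443
Giving 6788 / 4129 / 3911 / 7527 / 28443.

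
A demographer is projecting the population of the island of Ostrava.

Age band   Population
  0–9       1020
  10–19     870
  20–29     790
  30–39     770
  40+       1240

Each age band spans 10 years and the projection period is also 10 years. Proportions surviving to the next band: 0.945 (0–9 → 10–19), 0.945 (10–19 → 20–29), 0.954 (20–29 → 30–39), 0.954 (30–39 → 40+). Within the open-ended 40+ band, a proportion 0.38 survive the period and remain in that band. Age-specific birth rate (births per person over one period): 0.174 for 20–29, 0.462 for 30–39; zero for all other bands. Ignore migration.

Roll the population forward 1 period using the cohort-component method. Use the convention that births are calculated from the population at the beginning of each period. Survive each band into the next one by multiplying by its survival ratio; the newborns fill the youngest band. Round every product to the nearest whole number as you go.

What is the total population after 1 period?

(Bands numbered youngest = 1 to oldest = 5.)
After projecting period 1:
Births: 790 * 0.174 = 137  |  770 * 0.462 = 356 — total 493
Band 2: 1020 * 0.945 = 964
Band 3: 870 * 0.945 = 822
Band 4: 790 * 0.954 = 754
Band 5: 770 * 0.954 + 1240 * 0.38 = 735 + 471 = 1206
Giving 493 / 964 / 822 / 754 / 1206.
Total after period 1: 493 + 964 + 822 + 754 + 1206 = 4239

4239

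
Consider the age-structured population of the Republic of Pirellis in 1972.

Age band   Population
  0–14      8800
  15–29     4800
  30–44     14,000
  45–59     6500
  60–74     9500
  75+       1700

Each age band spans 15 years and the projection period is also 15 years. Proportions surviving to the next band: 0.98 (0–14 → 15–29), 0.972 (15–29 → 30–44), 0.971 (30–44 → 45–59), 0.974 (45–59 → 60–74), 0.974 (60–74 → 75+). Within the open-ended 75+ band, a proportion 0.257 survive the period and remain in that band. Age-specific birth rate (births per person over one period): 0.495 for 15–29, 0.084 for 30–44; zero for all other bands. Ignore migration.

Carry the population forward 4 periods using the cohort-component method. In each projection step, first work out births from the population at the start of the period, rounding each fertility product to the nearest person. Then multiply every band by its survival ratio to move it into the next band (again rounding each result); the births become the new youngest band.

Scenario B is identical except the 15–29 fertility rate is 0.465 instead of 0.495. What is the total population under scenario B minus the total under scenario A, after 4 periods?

— Period 1 —
Births: 4800 * 0.495 = 2376, 14000 * 0.084 = 1176 ⇒ total 3552
15–29: 8800 * 0.98 = 8624
30–44: 4800 * 0.972 = 4666
45–59: 14000 * 0.971 = 13594
60–74: 6500 * 0.974 = 6331
75+: 9500 * 0.974 + 1700 * 0.257 = 9253 + 437 = 9690
Population now: 0–14=3552, 15–29=8624, 30–44=4666, 45–59=13594, 60–74=6331, 75+=9690
— Period 2 —
Births: 8624 * 0.495 = 4269, 4666 * 0.084 = 392 ⇒ total 4661
15–29: 3552 * 0.98 = 3481
30–44: 8624 * 0.972 = 8383
45–59: 4666 * 0.971 = 4531
60–74: 13594 * 0.974 = 13241
75+: 6331 * 0.974 + 9690 * 0.257 = 6166 + 2490 = 8656
Population now: 0–14=4661, 15–29=3481, 30–44=8383, 45–59=4531, 60–74=13241, 75+=8656
— Period 3 —
Births: 3481 * 0.495 = 1723, 8383 * 0.084 = 704 ⇒ total 2427
15–29: 4661 * 0.98 = 4568
30–44: 3481 * 0.972 = 3384
45–59: 8383 * 0.971 = 8140
60–74: 4531 * 0.974 = 4413
75+: 13241 * 0.974 + 8656 * 0.257 = 12897 + 2225 = 15122
Population now: 0–14=2427, 15–29=4568, 30–44=3384, 45–59=8140, 60–74=4413, 75+=15122
— Period 4 —
Births: 4568 * 0.495 = 2261, 3384 * 0.084 = 284 ⇒ total 2545
15–29: 2427 * 0.98 = 2378
30–44: 4568 * 0.972 = 4440
45–59: 3384 * 0.971 = 3286
60–74: 8140 * 0.974 = 7928
75+: 4413 * 0.974 + 15122 * 0.257 = 4298 + 3886 = 8184
Population now: 0–14=2545, 15–29=2378, 30–44=4440, 45–59=3286, 60–74=7928, 75+=8184
Scenario A total after 4 periods: 28761
Scenario B projection —
— Period 1 —
Births: 4800 * 0.465 = 2232, 14000 * 0.084 = 1176 ⇒ total 3408
15–29: 8800 * 0.98 = 8624
30–44: 4800 * 0.972 = 4666
45–59: 14000 * 0.971 = 13594
60–74: 6500 * 0.974 = 6331
75+: 9500 * 0.974 + 1700 * 0.257 = 9253 + 437 = 9690
Population now: 0–14=3408, 15–29=8624, 30–44=4666, 45–59=13594, 60–74=6331, 75+=9690
— Period 2 —
Births: 8624 * 0.465 = 4010, 4666 * 0.084 = 392 ⇒ total 4402
15–29: 3408 * 0.98 = 3340
30–44: 8624 * 0.972 = 8383
45–59: 4666 * 0.971 = 4531
60–74: 13594 * 0.974 = 13241
75+: 6331 * 0.974 + 9690 * 0.257 = 6166 + 2490 = 8656
Population now: 0–14=4402, 15–29=3340, 30–44=8383, 45–59=4531, 60–74=13241, 75+=8656
— Period 3 —
Births: 3340 * 0.465 = 1553, 8383 * 0.084 = 704 ⇒ total 2257
15–29: 4402 * 0.98 = 4314
30–44: 3340 * 0.972 = 3246
45–59: 8383 * 0.971 = 8140
60–74: 4531 * 0.974 = 4413
75+: 13241 * 0.974 + 8656 * 0.257 = 12897 + 2225 = 15122
Population now: 0–14=2257, 15–29=4314, 30–44=3246, 45–59=8140, 60–74=4413, 75+=15122
— Period 4 —
Births: 4314 * 0.465 = 2006, 3246 * 0.084 = 273 ⇒ total 2279
15–29: 2257 * 0.98 = 2212
30–44: 4314 * 0.972 = 4193
45–59: 3246 * 0.971 = 3152
60–74: 8140 * 0.974 = 7928
75+: 4413 * 0.974 + 15122 * 0.257 = 4298 + 3886 = 8184
Population now: 0–14=2279, 15–29=2212, 30–44=4193, 45–59=3152, 60–74=7928, 75+=8184
Scenario B total after 4 periods: 27948
Difference B − A = 27948 − 28761 = -813

-813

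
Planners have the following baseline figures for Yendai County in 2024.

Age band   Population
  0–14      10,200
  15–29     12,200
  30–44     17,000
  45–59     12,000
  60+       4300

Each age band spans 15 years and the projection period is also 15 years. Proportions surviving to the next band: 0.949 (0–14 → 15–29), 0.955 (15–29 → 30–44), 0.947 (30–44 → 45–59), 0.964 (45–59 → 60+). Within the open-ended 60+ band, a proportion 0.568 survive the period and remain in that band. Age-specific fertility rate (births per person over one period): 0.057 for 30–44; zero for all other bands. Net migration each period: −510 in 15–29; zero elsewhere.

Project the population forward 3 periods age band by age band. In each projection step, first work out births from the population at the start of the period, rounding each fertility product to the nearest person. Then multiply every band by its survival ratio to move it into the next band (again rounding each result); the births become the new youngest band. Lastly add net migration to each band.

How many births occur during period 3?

499

After projecting period 1:
Births: 17000 × 0.057 = 969
15–29: 10200 × 0.949 = 9680
30–44: 12200 × 0.955 = 11651
45–59: 17000 × 0.947 = 16099
60+: 12000 × 0.964 + 4300 × 0.568 = 11568 + 2442 = 14010
Net migration: 15–29 − 510 → 9170
Population now: 0–14=969, 15–29=9170, 30–44=11651, 45–59=16099, 60+=14010
After projecting period 2:
Births: 11651 × 0.057 = 664
15–29: 969 × 0.949 = 920
30–44: 9170 × 0.955 = 8757
45–59: 11651 × 0.947 = 11033
60+: 16099 × 0.964 + 14010 × 0.568 = 15519 + 7958 = 23477
Net migration: 15–29 − 510 → 410
Population now: 0–14=664, 15–29=410, 30–44=8757, 45–59=11033, 60+=23477
After projecting period 3:
Births: 8757 × 0.057 = 499
15–29: 664 × 0.949 = 630
30–44: 410 × 0.955 = 392
45–59: 8757 × 0.947 = 8293
60+: 11033 × 0.964 + 23477 × 0.568 = 10636 + 13335 = 23971
Net migration: 15–29 − 510 → 120
Population now: 0–14=499, 15–29=120, 30–44=392, 45–59=8293, 60+=23971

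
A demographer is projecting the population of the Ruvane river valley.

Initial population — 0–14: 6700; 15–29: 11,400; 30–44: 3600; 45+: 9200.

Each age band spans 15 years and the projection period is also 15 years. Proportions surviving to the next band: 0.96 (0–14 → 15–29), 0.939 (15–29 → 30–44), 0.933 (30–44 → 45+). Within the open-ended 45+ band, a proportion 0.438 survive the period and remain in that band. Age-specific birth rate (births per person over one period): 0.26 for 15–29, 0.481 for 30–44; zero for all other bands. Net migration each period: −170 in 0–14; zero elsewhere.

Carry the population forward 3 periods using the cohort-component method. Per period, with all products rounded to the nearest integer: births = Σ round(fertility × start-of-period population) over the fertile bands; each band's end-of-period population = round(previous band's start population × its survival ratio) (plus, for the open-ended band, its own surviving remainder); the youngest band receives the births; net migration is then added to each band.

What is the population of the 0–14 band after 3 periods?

3865

Call the bands 1 to 4, youngest first.
[period 1]
Births: 11400 × 0.26 = 2964  |  3600 × 0.481 = 1732 → total 4696
Band 2: 6700 × 0.96 = 6432
Band 3: 11400 × 0.939 = 10705
Band 4: 3600 × 0.933 + 9200 × 0.438 = 3359 + 4030 = 7389
Net migration: Band 1 − 170 → 4526
Population now: 0–14=4526, 15–29=6432, 30–44=10705, 45+=7389
[period 2]
Births: 6432 × 0.26 = 1672  |  10705 × 0.481 = 5149 → total 6821
Band 2: 4526 × 0.96 = 4345
Band 3: 6432 × 0.939 = 6040
Band 4: 10705 × 0.933 + 7389 × 0.438 = 9988 + 3236 = 13224
Net migration: Band 1 − 170 → 6651
Population now: 0–14=6651, 15–29=4345, 30–44=6040, 45+=13224
[period 3]
Births: 4345 × 0.26 = 1130  |  6040 × 0.481 = 2905 → total 4035
Band 2: 6651 × 0.96 = 6385
Band 3: 4345 × 0.939 = 4080
Band 4: 6040 × 0.933 + 13224 × 0.438 = 5635 + 5792 = 11427
Net migration: Band 1 − 170 → 3865
Population now: 0–14=3865, 15–29=6385, 30–44=4080, 45+=11427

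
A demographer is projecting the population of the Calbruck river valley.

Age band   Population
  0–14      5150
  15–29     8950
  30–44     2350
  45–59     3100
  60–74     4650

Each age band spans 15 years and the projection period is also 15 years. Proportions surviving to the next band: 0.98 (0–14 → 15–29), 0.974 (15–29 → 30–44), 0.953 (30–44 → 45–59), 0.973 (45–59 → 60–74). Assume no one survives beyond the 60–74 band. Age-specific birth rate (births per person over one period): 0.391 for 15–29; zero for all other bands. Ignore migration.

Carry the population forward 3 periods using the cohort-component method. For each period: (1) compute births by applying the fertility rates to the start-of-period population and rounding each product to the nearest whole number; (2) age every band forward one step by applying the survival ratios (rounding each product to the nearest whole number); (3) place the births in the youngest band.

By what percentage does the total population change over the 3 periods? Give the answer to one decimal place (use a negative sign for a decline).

-19.9

Period 1.
Births: 8950 × 0.391 = 3499
15–29: 5150 × 0.98 = 5047
30–44: 8950 × 0.974 = 8717
45–59: 2350 × 0.953 = 2240
60–74: 3100 × 0.973 = 3016
End of period: [3499, 5047, 8717, 2240, 3016]
Period 2.
Births: 5047 × 0.391 = 1973
15–29: 3499 × 0.98 = 3429
30–44: 5047 × 0.974 = 4916
45–59: 8717 × 0.953 = 8307
60–74: 2240 × 0.973 = 2180
End of period: [1973, 3429, 4916, 8307, 2180]
Period 3.
Births: 3429 × 0.391 = 1341
15–29: 1973 × 0.98 = 1934
30–44: 3429 × 0.974 = 3340
45–59: 4916 × 0.953 = 4685
60–74: 8307 × 0.973 = 8083
End of period: [1341, 1934, 3340, 4685, 8083]
Total: 24200 → 19383; change = -4817; percentage change = -19.9%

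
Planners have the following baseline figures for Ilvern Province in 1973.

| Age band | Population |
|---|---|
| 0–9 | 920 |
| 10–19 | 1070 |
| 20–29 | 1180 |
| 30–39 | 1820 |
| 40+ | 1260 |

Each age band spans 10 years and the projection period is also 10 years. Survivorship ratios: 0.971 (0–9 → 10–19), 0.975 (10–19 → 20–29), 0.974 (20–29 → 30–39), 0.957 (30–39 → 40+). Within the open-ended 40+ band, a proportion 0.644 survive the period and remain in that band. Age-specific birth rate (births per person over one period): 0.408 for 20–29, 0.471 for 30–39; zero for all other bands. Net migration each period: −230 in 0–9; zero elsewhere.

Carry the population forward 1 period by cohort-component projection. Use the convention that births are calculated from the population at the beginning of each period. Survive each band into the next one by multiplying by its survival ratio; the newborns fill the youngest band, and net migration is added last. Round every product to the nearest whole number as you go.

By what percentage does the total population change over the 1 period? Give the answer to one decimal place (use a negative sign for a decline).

7.9

Call the bands 1 to 5, youngest first.
After projecting period 1:
Births: 1180 × 0.408 = 481  |  1820 × 0.471 = 857 → total 1338
Band 2: 920 × 0.971 = 893
Band 3: 1070 × 0.975 = 1043
Band 4: 1180 × 0.974 = 1149
Band 5: 1820 × 0.957 + 1260 × 0.644 = 1742 + 811 = 2553
Net migration: Band 1 − 230 → 1108
End of period: [1108, 893, 1043, 1149, 2553]
Total: 6250 → 6746; change = 496; percentage change = 7.9%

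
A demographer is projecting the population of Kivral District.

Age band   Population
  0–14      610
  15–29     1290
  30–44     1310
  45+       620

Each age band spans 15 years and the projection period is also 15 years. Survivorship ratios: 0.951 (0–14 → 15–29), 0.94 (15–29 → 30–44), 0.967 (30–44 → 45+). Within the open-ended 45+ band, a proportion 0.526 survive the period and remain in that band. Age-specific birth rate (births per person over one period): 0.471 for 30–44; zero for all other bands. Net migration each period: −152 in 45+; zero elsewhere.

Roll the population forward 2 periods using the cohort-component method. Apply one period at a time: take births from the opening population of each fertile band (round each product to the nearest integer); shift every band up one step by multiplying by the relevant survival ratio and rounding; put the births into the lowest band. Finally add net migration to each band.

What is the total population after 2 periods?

3482

Let group 1 be 0–14 through group 4 = 45+.
Period 1.
Births: 1310 × 0.471 = 617
Group 2: 610 × 0.951 = 580
Group 3: 1290 × 0.94 = 1213
Group 4: 1310 × 0.967 + 620 × 0.526 = 1267 + 326 = 1593
Net migration: Group 4 − 152 → 1441
End of period: [617, 580, 1213, 1441]
Period 2.
Births: 1213 × 0.471 = 571
Group 2: 617 × 0.951 = 587
Group 3: 580 × 0.94 = 545
Group 4: 1213 × 0.967 + 1441 × 0.526 = 1173 + 758 = 1931
Net migration: Group 4 − 152 → 1779
End of period: [571, 587, 545, 1779]
Total after period 2: 571 + 587 + 545 + 1779 = 3482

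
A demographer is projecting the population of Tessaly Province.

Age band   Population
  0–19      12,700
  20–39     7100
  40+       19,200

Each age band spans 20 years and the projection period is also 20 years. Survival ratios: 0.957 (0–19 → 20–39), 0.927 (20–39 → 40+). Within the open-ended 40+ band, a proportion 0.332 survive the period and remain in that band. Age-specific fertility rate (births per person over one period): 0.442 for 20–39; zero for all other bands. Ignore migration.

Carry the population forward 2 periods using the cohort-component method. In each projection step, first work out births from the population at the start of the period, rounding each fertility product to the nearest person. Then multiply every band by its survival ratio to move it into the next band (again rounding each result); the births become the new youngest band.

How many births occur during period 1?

3138

Call the bands 1 to 3, youngest first.
[period 1]
Births: 7100 × 0.442 = 3138
Band 2: 12700 × 0.957 = 12154
Band 3: 7100 × 0.927 + 19200 × 0.332 = 6582 + 6374 = 12956
→ [3138, 12154, 12956]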